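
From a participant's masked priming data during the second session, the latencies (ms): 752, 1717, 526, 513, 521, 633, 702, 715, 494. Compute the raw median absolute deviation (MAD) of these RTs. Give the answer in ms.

Sorted: 494, 513, 521, 526, 633, 702, 715, 752, 1717 → median = 633
|x − 633|: 119, 1084, 107, 120, 112, 0, 69, 82, 139
Sorted deviations: 0, 69, 82, 107, 112, 119, 120, 139, 1084 → MAD = 112

112 ms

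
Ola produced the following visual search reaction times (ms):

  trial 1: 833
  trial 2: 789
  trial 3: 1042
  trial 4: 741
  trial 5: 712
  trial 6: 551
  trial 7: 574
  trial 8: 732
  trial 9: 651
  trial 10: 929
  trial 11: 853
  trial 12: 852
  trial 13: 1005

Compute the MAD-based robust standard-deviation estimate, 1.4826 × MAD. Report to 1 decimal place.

114.2 ms

Sorted: 551, 574, 651, 712, 732, 741, 789, 833, 852, 853, 929, 1005, 1042 → median = 789
|x − 789| sorted: 0, 44, 48, 57, 63, 64, 77, 138, 140, 215, 216, 238, 253 → MAD = 77
Robust SD ≈ 1.4826 × 77 = 114.160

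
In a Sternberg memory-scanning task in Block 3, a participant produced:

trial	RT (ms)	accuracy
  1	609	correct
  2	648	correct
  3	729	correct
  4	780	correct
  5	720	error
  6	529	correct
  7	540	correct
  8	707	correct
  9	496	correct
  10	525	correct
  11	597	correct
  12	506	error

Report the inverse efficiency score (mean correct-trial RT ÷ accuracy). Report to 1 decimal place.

739.2 ms

Correct trials (n=10): 609, 648, 729, 780, 529, 540, 707, 496, 525, 597
Mean correct RT = 6160/10 = 616.0000 ms
Proportion correct = 10/12
IES = 616.0000 / (10/12) = 739.200 ms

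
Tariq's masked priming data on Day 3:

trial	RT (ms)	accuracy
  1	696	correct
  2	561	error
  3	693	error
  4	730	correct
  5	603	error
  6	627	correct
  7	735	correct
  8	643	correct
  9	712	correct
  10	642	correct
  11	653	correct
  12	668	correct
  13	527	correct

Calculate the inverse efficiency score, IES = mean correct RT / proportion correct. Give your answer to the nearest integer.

Correct trials (n=10): 696, 730, 627, 735, 643, 712, 642, 653, 668, 527
Mean correct RT = 6633/10 = 663.3000 ms
Proportion correct = 10/13
IES = 663.3000 / (10/13) = 862.290 ms

862 ms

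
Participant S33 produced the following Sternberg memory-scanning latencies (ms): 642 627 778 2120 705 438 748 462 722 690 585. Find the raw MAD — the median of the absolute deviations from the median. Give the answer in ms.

Sorted: 438, 462, 585, 627, 642, 690, 705, 722, 748, 778, 2120 → median = 690
|x − 690|: 48, 63, 88, 1430, 15, 252, 58, 228, 32, 0, 105
Sorted deviations: 0, 15, 32, 48, 58, 63, 88, 105, 228, 252, 1430 → MAD = 63

63 ms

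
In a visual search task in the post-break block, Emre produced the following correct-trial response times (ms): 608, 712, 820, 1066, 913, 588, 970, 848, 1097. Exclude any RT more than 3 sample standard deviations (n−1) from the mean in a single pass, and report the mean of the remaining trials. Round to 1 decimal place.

n = 9, ΣRT = 7622, M = 846.889
Σ(x−M)² = 273102.89; s = √(273102.89/8) = 184.764
Cutoffs: 846.889 ± 3·184.764 → [292.6, 1401.2]
No RTs fall outside the cutoffs; all 9 retained. Mean = 7622/9 = 846.889

846.9 ms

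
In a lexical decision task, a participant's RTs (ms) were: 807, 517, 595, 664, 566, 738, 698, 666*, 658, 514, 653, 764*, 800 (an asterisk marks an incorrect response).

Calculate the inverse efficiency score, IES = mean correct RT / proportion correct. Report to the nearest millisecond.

775 ms

Correct trials (n=11): 807, 517, 595, 664, 566, 738, 698, 658, 514, 653, 800
Mean correct RT = 7210/11 = 655.4545 ms
Proportion correct = 11/13
IES = 655.4545 / (11/13) = 774.628 ms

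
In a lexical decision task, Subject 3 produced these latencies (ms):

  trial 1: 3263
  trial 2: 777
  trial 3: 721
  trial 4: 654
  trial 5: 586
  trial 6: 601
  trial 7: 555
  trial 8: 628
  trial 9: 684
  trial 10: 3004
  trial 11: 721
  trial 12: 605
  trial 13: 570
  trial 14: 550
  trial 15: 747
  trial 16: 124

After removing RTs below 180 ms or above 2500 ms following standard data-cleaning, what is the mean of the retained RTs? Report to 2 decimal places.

646.08 ms

Excluded: 124, 3004, 3263
Retained (n=13): Σ = 8399
Mean = 8399/13 = 646.0769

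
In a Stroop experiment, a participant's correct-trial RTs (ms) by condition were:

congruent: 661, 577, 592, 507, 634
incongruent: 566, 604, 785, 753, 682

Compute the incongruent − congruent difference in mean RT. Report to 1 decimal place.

83.8 ms

M(congruent) = 2971/5 = 594.200
M(incongruent) = 3390/5 = 678.000
Difference = 678.000 − 594.200 = 83.800 ms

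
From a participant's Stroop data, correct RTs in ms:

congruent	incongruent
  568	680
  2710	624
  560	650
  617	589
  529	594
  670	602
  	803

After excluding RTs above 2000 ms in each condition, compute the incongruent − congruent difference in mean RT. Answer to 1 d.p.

60.1 ms

congruent: exclude 2710
M(congruent) = 2944/5 = 588.800
M(incongruent) = 4542/7 = 648.857
Difference = 648.857 − 588.800 = 60.057 ms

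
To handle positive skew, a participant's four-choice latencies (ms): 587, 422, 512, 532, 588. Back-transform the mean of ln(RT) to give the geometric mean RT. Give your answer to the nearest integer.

524 ms

ln(RT): 6.3750, 6.0450, 6.2383, 6.2766, 6.3767
Mean ln(RT) = 31.3117/5 = 6.26235
Geometric mean = exp(6.26235) = 524.45 ms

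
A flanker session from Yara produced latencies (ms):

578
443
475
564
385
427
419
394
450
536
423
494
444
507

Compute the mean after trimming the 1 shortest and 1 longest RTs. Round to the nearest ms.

Sorted: 385, 394, 419, 423, 427, 443, 444, 450, 475, 494, 507, 536, 564, 578
Drop lowest 1 (385) and highest 1 (578)
Remaining (n=12): Σ = 5576, mean = 5576/12 = 464.667

465 ms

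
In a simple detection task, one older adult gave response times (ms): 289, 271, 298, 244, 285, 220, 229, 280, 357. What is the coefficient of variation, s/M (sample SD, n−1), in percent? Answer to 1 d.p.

15.1%

n = 9, Σ = 2473, M = 274.7778
Σ(x−M)² = 13691.556; s = √(13691.556/8) = 41.3696
CV = 41.3696 / 274.7778 = 0.15056 = 15.056%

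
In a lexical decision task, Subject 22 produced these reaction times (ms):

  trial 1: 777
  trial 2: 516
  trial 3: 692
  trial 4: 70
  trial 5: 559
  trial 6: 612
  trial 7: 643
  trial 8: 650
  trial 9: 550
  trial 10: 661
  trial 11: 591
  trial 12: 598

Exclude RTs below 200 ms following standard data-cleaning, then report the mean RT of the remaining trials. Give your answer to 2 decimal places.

622.64 ms

Excluded: 70
Retained (n=11): Σ = 6849
Mean = 6849/11 = 622.6364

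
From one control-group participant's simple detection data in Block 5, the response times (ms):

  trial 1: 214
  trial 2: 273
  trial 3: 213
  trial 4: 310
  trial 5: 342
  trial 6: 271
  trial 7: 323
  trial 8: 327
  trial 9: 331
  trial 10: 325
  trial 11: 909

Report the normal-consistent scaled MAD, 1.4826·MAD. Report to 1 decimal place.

Sorted: 213, 214, 271, 273, 310, 323, 325, 327, 331, 342, 909 → median = 323
|x − 323| sorted: 0, 2, 4, 8, 13, 19, 50, 52, 109, 110, 586 → MAD = 19
Robust SD ≈ 1.4826 × 19 = 28.169

28.2 ms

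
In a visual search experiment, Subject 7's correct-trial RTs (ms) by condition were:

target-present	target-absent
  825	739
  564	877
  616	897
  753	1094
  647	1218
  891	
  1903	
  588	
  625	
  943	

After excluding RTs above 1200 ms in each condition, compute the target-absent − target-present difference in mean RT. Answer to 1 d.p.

184.9 ms

target-present: exclude 1903
target-absent: exclude 1218
M(target-present) = 6452/9 = 716.889
M(target-absent) = 3607/4 = 901.750
Difference = 901.750 − 716.889 = 184.861 ms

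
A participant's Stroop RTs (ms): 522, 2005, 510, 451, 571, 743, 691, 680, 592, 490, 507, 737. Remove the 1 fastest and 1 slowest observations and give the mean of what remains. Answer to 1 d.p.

604.3 ms

Sorted: 451, 490, 507, 510, 522, 571, 592, 680, 691, 737, 743, 2005
Drop lowest 1 (451) and highest 1 (2005)
Remaining (n=10): Σ = 6043, mean = 6043/10 = 604.300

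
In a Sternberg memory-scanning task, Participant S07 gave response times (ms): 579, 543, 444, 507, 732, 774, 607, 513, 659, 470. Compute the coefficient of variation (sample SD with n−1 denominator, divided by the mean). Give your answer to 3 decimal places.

n = 10, Σ = 5828, M = 582.8000
Σ(x−M)² = 109415.600; s = √(109415.600/9) = 110.2601
CV = 110.2601 / 582.8000 = 0.18919

0.189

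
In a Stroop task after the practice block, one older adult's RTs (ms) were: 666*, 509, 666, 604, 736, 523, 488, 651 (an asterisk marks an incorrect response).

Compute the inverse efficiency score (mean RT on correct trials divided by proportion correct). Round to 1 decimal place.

682.0 ms

Correct trials (n=7): 509, 666, 604, 736, 523, 488, 651
Mean correct RT = 4177/7 = 596.7143 ms
Proportion correct = 7/8
IES = 596.7143 / (7/8) = 681.959 ms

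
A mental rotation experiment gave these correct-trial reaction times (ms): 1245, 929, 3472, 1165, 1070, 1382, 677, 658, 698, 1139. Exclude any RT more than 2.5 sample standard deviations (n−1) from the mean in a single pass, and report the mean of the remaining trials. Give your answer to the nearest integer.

n = 10, ΣRT = 12435, M = 1243.500
Σ(x−M)² = 6092794.50; s = √(6092794.50/9) = 822.786
Cutoffs: 1243.500 ± 2.5·822.786 → [-813.5, 3300.5]
Outside: 3472 → excluded.
Retained (n=9): Σ = 8963, mean = 8963/9 = 995.889

996 ms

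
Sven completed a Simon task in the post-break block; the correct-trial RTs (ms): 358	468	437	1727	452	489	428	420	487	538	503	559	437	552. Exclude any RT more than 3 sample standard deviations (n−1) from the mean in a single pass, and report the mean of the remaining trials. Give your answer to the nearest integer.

471 ms

n = 14, ΣRT = 7855, M = 561.071
Σ(x−M)² = 1504254.93; s = √(1504254.93/13) = 340.165
Cutoffs: 561.071 ± 3·340.165 → [-459.4, 1581.6]
Outside: 1727 → excluded.
Retained (n=13): Σ = 6128, mean = 6128/13 = 471.385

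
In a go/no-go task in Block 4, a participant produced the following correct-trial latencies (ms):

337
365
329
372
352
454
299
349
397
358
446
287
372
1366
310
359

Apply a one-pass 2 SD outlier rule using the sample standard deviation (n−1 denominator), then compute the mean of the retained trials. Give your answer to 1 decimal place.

359.1 ms

n = 16, ΣRT = 6752, M = 422.000
Σ(x−M)² = 981676.00; s = √(981676.00/15) = 255.822
Cutoffs: 422.000 ± 2·255.822 → [-89.6, 933.6]
Outside: 1366 → excluded.
Retained (n=15): Σ = 5386, mean = 5386/15 = 359.067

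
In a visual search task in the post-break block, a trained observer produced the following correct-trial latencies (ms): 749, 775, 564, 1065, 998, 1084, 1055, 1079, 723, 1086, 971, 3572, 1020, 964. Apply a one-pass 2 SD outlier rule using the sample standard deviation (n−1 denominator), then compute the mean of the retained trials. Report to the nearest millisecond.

n = 14, ΣRT = 15705, M = 1121.786
Σ(x−M)² = 6818474.36; s = √(6818474.36/13) = 724.222
Cutoffs: 1121.786 ± 2·724.222 → [-326.7, 2570.2]
Outside: 3572 → excluded.
Retained (n=13): Σ = 12133, mean = 12133/13 = 933.308

933 ms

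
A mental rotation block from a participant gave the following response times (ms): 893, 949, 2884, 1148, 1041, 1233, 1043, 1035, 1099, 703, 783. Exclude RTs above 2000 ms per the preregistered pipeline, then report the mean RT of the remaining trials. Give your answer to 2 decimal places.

992.70 ms

Excluded: 2884
Retained (n=10): Σ = 9927
Mean = 9927/10 = 992.7000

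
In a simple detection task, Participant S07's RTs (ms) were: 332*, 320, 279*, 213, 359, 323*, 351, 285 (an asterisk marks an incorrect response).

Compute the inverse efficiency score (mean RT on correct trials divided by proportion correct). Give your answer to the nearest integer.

489 ms

Correct trials (n=5): 320, 213, 359, 351, 285
Mean correct RT = 1528/5 = 305.6000 ms
Proportion correct = 5/8
IES = 305.6000 / (5/8) = 488.960 ms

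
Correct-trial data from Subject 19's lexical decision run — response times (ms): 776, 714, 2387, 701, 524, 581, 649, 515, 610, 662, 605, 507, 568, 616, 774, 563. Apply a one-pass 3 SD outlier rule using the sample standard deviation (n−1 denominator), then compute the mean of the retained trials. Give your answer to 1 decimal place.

624.3 ms

n = 16, ΣRT = 11752, M = 734.500
Σ(x−M)² = 3019404.00; s = √(3019404.00/15) = 448.658
Cutoffs: 734.500 ± 3·448.658 → [-611.5, 2080.5]
Outside: 2387 → excluded.
Retained (n=15): Σ = 9365, mean = 9365/15 = 624.333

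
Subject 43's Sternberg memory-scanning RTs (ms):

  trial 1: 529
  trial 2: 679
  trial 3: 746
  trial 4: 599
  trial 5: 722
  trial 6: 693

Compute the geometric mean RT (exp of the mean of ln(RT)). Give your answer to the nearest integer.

ln(RT): 6.2710, 6.5206, 6.6147, 6.3953, 6.5820, 6.5410
Mean ln(RT) = 38.9247/6 = 6.48744
Geometric mean = exp(6.48744) = 656.84 ms

657 ms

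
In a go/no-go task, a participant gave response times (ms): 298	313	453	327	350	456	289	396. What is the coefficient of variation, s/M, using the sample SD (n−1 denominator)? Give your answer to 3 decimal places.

0.186

n = 8, Σ = 2882, M = 360.2500
Σ(x−M)² = 31443.500; s = √(31443.500/7) = 67.0219
CV = 67.0219 / 360.2500 = 0.18604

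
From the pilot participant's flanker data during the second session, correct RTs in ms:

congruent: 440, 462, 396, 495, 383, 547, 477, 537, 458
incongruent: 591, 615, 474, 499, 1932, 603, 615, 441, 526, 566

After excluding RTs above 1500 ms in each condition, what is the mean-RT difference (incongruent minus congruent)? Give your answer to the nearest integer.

82 ms

incongruent: exclude 1932
M(congruent) = 4195/9 = 466.111
M(incongruent) = 4930/9 = 547.778
Difference = 547.778 − 466.111 = 81.667 ms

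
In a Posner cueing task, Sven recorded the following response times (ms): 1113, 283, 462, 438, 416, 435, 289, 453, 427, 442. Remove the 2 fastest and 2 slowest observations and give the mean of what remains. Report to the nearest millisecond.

435 ms

Sorted: 283, 289, 416, 427, 435, 438, 442, 453, 462, 1113
Drop lowest 2 (283, 289) and highest 2 (462, 1113)
Remaining (n=6): Σ = 2611, mean = 2611/6 = 435.167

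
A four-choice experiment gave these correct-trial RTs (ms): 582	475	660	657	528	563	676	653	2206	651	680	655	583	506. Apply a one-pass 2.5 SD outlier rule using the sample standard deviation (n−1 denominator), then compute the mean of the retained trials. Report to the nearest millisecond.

605 ms

n = 14, ΣRT = 10075, M = 719.643
Σ(x−M)² = 2437921.21; s = √(2437921.21/13) = 433.050
Cutoffs: 719.643 ± 2.5·433.050 → [-363.0, 1802.3]
Outside: 2206 → excluded.
Retained (n=13): Σ = 7869, mean = 7869/13 = 605.308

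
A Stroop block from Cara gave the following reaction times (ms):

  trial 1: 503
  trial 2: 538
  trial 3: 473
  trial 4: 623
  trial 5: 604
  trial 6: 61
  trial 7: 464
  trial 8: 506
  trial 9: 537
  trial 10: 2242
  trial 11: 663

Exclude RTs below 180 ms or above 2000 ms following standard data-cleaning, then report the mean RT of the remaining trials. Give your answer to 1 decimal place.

545.7 ms

Excluded: 61, 2242
Retained (n=9): Σ = 4911
Mean = 4911/9 = 545.6667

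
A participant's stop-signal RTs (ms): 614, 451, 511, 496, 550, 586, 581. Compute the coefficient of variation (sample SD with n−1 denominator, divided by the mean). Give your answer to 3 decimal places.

0.107

n = 7, Σ = 3789, M = 541.2857
Σ(x−M)² = 20059.429; s = √(20059.429/6) = 57.8207
CV = 57.8207 / 541.2857 = 0.10682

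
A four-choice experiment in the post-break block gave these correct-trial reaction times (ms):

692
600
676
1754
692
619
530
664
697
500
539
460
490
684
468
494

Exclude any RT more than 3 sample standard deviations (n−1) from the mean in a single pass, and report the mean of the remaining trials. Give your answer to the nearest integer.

n = 16, ΣRT = 10559, M = 659.938
Σ(x−M)² = 1396842.94; s = √(1396842.94/15) = 305.160
Cutoffs: 659.938 ± 3·305.160 → [-255.5, 1575.4]
Outside: 1754 → excluded.
Retained (n=15): Σ = 8805, mean = 8805/15 = 587.000

587 ms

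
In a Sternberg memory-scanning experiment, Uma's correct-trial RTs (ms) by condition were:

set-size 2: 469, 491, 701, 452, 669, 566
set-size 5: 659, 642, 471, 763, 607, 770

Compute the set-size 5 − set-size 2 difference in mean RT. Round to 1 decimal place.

M(set-size 2) = 3348/6 = 558.000
M(set-size 5) = 3912/6 = 652.000
Difference = 652.000 − 558.000 = 94.000 ms

94.0 ms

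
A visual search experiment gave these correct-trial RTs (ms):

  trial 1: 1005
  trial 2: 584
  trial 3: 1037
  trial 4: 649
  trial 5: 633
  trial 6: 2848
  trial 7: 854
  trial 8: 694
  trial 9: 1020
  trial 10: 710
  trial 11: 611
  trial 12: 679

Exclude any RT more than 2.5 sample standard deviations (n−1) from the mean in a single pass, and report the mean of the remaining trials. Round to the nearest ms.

771 ms

n = 12, ΣRT = 11324, M = 943.667
Σ(x−M)² = 4263176.67; s = √(4263176.67/11) = 622.544
Cutoffs: 943.667 ± 2.5·622.544 → [-612.7, 2500.0]
Outside: 2848 → excluded.
Retained (n=11): Σ = 8476, mean = 8476/11 = 770.545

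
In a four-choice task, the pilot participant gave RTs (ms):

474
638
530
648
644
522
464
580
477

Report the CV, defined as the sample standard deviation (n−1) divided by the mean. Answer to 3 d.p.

0.138

n = 9, Σ = 4977, M = 553.0000
Σ(x−M)² = 46688.000; s = √(46688.000/8) = 76.3937
CV = 76.3937 / 553.0000 = 0.13814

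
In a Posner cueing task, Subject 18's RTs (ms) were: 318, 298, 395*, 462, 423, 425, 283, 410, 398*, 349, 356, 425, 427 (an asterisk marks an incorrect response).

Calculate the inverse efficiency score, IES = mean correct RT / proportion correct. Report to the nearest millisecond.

449 ms

Correct trials (n=11): 318, 298, 462, 423, 425, 283, 410, 349, 356, 425, 427
Mean correct RT = 4176/11 = 379.6364 ms
Proportion correct = 11/13
IES = 379.6364 / (11/13) = 448.661 ms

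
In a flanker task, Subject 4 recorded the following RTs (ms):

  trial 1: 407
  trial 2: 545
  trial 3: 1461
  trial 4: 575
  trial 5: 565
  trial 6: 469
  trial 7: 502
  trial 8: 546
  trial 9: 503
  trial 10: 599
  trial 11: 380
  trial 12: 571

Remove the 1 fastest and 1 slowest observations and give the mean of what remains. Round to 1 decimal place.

Sorted: 380, 407, 469, 502, 503, 545, 546, 565, 571, 575, 599, 1461
Drop lowest 1 (380) and highest 1 (1461)
Remaining (n=10): Σ = 5282, mean = 5282/10 = 528.200

528.2 ms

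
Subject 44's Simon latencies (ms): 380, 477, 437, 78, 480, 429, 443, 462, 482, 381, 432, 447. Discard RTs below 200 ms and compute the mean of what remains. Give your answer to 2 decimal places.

440.91 ms

Excluded: 78
Retained (n=11): Σ = 4850
Mean = 4850/11 = 440.9091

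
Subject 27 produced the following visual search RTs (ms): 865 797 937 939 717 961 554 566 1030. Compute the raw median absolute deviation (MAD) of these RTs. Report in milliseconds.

96 ms

Sorted: 554, 566, 717, 797, 865, 937, 939, 961, 1030 → median = 865
|x − 865|: 0, 68, 72, 74, 148, 96, 311, 299, 165
Sorted deviations: 0, 68, 72, 74, 96, 148, 165, 299, 311 → MAD = 96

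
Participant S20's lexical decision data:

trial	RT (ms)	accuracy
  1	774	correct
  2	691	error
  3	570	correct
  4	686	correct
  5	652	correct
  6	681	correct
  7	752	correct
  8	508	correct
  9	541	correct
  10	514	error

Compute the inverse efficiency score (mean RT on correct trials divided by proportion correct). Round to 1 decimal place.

806.9 ms

Correct trials (n=8): 774, 570, 686, 652, 681, 752, 508, 541
Mean correct RT = 5164/8 = 645.5000 ms
Proportion correct = 8/10
IES = 645.5000 / (8/10) = 806.875 ms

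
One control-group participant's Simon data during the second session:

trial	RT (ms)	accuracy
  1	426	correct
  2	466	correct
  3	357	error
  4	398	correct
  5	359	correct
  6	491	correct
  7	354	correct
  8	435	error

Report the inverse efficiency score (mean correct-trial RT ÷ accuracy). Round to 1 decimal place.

Correct trials (n=6): 426, 466, 398, 359, 491, 354
Mean correct RT = 2494/6 = 415.6667 ms
Proportion correct = 6/8
IES = 415.6667 / (6/8) = 554.222 ms

554.2 ms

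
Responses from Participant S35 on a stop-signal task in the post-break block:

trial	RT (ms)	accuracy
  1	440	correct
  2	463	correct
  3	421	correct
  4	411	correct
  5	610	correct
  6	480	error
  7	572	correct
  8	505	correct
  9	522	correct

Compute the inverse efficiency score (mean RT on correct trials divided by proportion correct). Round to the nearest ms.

555 ms

Correct trials (n=8): 440, 463, 421, 411, 610, 572, 505, 522
Mean correct RT = 3944/8 = 493.0000 ms
Proportion correct = 8/9
IES = 493.0000 / (8/9) = 554.625 ms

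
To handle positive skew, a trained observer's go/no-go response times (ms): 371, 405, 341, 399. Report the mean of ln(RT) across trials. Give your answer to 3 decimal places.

ln(RT): 5.9162, 6.0039, 5.8319, 5.9890
Σ ln(RT) = 23.7409
Mean = 23.7409/4 = 5.93523

5.935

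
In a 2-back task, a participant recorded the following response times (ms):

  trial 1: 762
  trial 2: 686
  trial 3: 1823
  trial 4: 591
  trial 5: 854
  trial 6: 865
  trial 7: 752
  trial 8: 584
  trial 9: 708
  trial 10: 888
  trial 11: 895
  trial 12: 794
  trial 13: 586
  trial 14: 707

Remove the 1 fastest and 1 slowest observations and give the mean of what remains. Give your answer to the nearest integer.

757 ms

Sorted: 584, 586, 591, 686, 707, 708, 752, 762, 794, 854, 865, 888, 895, 1823
Drop lowest 1 (584) and highest 1 (1823)
Remaining (n=12): Σ = 9088, mean = 9088/12 = 757.333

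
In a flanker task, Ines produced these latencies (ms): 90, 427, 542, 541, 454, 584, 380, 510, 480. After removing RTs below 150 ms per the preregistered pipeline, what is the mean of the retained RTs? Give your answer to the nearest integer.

490 ms

Excluded: 90
Retained (n=8): Σ = 3918
Mean = 3918/8 = 489.7500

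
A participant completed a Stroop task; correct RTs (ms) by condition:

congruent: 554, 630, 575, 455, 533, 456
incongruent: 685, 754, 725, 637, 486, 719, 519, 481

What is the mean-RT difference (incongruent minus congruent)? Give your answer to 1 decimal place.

M(congruent) = 3203/6 = 533.833
M(incongruent) = 5006/8 = 625.750
Difference = 625.750 − 533.833 = 91.917 ms

91.9 ms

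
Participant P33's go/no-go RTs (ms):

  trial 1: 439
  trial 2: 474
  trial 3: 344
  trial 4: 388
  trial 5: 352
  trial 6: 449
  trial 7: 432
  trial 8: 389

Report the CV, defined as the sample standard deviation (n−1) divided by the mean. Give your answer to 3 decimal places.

n = 8, Σ = 3267, M = 408.3750
Σ(x−M)² = 15565.875; s = √(15565.875/7) = 47.1561
CV = 47.1561 / 408.3750 = 0.11547

0.115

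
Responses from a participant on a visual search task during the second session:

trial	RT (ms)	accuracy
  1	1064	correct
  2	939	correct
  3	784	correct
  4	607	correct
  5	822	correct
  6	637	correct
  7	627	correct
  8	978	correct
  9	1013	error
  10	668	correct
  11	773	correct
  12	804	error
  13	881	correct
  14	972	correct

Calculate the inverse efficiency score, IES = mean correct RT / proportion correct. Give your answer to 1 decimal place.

Correct trials (n=12): 1064, 939, 784, 607, 822, 637, 627, 978, 668, 773, 881, 972
Mean correct RT = 9752/12 = 812.6667 ms
Proportion correct = 12/14
IES = 812.6667 / (12/14) = 948.111 ms

948.1 ms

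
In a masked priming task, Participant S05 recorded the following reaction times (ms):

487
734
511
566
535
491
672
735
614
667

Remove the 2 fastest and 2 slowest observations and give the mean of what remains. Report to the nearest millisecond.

Sorted: 487, 491, 511, 535, 566, 614, 667, 672, 734, 735
Drop lowest 2 (487, 491) and highest 2 (734, 735)
Remaining (n=6): Σ = 3565, mean = 3565/6 = 594.167

594 ms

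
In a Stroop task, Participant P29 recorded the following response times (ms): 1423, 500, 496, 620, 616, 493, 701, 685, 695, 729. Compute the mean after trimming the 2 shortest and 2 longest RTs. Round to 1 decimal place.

636.2 ms

Sorted: 493, 496, 500, 616, 620, 685, 695, 701, 729, 1423
Drop lowest 2 (493, 496) and highest 2 (729, 1423)
Remaining (n=6): Σ = 3817, mean = 3817/6 = 636.167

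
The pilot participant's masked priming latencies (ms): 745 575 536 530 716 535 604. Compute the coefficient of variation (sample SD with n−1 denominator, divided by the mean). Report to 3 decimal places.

n = 7, Σ = 4241, M = 605.8571
Σ(x−M)² = 48102.857; s = √(48102.857/6) = 89.5385
CV = 89.5385 / 605.8571 = 0.14779

0.148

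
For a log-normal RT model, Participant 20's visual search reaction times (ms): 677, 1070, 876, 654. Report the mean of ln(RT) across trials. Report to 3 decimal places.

6.688

ln(RT): 6.5177, 6.9754, 6.7754, 6.4831
Σ ln(RT) = 26.7516
Mean = 26.7516/4 = 6.68789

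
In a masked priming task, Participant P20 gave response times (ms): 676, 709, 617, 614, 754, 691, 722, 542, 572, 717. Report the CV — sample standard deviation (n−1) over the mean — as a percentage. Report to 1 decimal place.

10.7%

n = 10, Σ = 6614, M = 661.4000
Σ(x−M)² = 45160.400; s = √(45160.400/9) = 70.8366
CV = 70.8366 / 661.4000 = 0.10710 = 10.710%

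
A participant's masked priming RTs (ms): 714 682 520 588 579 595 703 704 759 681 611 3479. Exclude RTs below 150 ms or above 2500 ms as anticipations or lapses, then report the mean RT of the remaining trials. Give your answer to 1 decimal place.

Excluded: 3479
Retained (n=11): Σ = 7136
Mean = 7136/11 = 648.7273

648.7 ms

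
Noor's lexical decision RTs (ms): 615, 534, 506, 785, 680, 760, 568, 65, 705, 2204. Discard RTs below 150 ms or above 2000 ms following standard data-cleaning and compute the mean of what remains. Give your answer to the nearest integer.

Excluded: 65, 2204
Retained (n=8): Σ = 5153
Mean = 5153/8 = 644.1250

644 ms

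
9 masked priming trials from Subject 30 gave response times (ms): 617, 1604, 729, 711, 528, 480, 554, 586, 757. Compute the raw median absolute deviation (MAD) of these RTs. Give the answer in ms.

94 ms

Sorted: 480, 528, 554, 586, 617, 711, 729, 757, 1604 → median = 617
|x − 617|: 0, 987, 112, 94, 89, 137, 63, 31, 140
Sorted deviations: 0, 31, 63, 89, 94, 112, 137, 140, 987 → MAD = 94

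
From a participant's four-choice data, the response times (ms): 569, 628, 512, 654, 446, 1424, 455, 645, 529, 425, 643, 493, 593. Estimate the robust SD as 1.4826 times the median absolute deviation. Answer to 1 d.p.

Sorted: 425, 446, 455, 493, 512, 529, 569, 593, 628, 643, 645, 654, 1424 → median = 569
|x − 569| sorted: 0, 24, 40, 57, 59, 74, 76, 76, 85, 114, 123, 144, 855 → MAD = 76
Robust SD ≈ 1.4826 × 76 = 112.678

112.7 ms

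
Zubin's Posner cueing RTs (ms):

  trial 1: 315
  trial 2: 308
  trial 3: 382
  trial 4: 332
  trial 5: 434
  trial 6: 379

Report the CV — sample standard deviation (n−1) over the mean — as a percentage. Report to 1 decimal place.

n = 6, Σ = 2150, M = 358.3333
Σ(x−M)² = 11817.333; s = √(11817.333/5) = 48.6155
CV = 48.6155 / 358.3333 = 0.13567 = 13.567%

13.6%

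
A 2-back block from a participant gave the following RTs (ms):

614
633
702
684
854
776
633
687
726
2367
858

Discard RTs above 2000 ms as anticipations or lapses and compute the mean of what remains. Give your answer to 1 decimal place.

Excluded: 2367
Retained (n=10): Σ = 7167
Mean = 7167/10 = 716.7000

716.7 ms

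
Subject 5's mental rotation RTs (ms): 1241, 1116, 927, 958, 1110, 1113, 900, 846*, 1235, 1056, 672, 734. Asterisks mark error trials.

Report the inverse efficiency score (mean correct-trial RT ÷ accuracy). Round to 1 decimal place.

1097.1 ms

Correct trials (n=11): 1241, 1116, 927, 958, 1110, 1113, 900, 1235, 1056, 672, 734
Mean correct RT = 11062/11 = 1005.6364 ms
Proportion correct = 11/12
IES = 1005.6364 / (11/12) = 1097.058 ms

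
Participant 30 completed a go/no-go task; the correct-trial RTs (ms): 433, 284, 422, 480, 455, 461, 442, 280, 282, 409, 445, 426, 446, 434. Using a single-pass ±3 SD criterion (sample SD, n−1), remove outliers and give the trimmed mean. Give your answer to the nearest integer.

407 ms

n = 14, ΣRT = 5699, M = 407.071
Σ(x−M)² = 63616.93; s = √(63616.93/13) = 69.954
Cutoffs: 407.071 ± 3·69.954 → [197.2, 616.9]
No RTs fall outside the cutoffs; all 14 retained. Mean = 5699/14 = 407.071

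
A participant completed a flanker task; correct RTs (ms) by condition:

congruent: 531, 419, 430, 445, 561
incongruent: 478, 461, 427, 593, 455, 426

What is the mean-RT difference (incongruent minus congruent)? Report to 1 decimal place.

M(congruent) = 2386/5 = 477.200
M(incongruent) = 2840/6 = 473.333
Difference = 473.333 − 477.200 = -3.867 ms

-3.9 ms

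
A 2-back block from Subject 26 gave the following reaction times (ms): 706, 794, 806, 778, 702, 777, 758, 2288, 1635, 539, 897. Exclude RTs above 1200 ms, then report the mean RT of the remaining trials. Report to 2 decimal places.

750.78 ms

Excluded: 1635, 2288
Retained (n=9): Σ = 6757
Mean = 6757/9 = 750.7778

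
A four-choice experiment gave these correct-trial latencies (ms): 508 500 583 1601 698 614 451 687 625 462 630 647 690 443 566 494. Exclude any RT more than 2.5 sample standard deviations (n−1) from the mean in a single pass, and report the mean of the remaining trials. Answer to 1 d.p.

n = 16, ΣRT = 10199, M = 637.438
Σ(x−M)² = 1105817.94; s = √(1105817.94/15) = 271.516
Cutoffs: 637.438 ± 2.5·271.516 → [-41.4, 1316.2]
Outside: 1601 → excluded.
Retained (n=15): Σ = 8598, mean = 8598/15 = 573.200

573.2 ms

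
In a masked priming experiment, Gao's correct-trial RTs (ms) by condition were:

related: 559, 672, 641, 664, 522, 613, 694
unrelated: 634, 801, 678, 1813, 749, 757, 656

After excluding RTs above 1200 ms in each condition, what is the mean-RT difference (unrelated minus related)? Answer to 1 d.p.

unrelated: exclude 1813
M(related) = 4365/7 = 623.571
M(unrelated) = 4275/6 = 712.500
Difference = 712.500 − 623.571 = 88.929 ms

88.9 ms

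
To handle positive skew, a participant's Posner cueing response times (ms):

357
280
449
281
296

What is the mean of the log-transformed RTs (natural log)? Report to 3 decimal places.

5.790

ln(RT): 5.8777, 5.6348, 6.1070, 5.6384, 5.6904
Σ ln(RT) = 28.9483
Mean = 28.9483/5 = 5.78965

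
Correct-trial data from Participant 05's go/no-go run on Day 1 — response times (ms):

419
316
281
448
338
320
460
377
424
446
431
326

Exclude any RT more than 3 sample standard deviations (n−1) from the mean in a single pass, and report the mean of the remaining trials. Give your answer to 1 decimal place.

382.2 ms

n = 12, ΣRT = 4586, M = 382.167
Σ(x−M)² = 43567.67; s = √(43567.67/11) = 62.934
Cutoffs: 382.167 ± 3·62.934 → [193.4, 571.0]
No RTs fall outside the cutoffs; all 12 retained. Mean = 4586/12 = 382.167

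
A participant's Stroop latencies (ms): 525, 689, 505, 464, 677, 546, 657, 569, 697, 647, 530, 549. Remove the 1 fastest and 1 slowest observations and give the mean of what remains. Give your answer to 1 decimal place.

589.4 ms

Sorted: 464, 505, 525, 530, 546, 549, 569, 647, 657, 677, 689, 697
Drop lowest 1 (464) and highest 1 (697)
Remaining (n=10): Σ = 5894, mean = 5894/10 = 589.400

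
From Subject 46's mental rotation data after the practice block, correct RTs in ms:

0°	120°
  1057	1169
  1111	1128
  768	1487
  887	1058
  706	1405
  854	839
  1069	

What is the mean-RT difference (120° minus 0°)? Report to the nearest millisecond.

M(0°) = 6452/7 = 921.714
M(120°) = 7086/6 = 1181.000
Difference = 1181.000 − 921.714 = 259.286 ms

259 ms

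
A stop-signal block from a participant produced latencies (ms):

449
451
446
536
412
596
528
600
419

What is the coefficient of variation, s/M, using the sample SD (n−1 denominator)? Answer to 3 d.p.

0.149

n = 9, Σ = 4437, M = 493.0000
Σ(x−M)² = 43078.000; s = √(43078.000/8) = 73.3809
CV = 73.3809 / 493.0000 = 0.14885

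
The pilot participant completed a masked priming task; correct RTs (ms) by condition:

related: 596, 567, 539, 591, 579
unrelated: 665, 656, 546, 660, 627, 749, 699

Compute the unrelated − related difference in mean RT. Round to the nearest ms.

83 ms

M(related) = 2872/5 = 574.400
M(unrelated) = 4602/7 = 657.429
Difference = 657.429 − 574.400 = 83.029 ms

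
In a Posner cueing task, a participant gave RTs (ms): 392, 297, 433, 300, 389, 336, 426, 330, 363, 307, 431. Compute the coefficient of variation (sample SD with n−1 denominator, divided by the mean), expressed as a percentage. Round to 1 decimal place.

n = 11, Σ = 4004, M = 364.0000
Σ(x−M)² = 28278.000; s = √(28278.000/10) = 53.1771
CV = 53.1771 / 364.0000 = 0.14609 = 14.609%

14.6%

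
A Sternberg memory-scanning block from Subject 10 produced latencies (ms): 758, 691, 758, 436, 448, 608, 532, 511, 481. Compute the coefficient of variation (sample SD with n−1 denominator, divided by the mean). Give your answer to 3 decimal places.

n = 9, Σ = 5223, M = 580.3333
Σ(x−M)² = 131498.000; s = √(131498.000/8) = 128.2078
CV = 128.2078 / 580.3333 = 0.22092

0.221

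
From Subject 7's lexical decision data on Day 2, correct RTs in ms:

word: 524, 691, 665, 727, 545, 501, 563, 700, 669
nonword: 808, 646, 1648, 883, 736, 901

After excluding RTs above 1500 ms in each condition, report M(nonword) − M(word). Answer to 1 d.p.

174.2 ms

nonword: exclude 1648
M(word) = 5585/9 = 620.556
M(nonword) = 3974/5 = 794.800
Difference = 794.800 − 620.556 = 174.244 ms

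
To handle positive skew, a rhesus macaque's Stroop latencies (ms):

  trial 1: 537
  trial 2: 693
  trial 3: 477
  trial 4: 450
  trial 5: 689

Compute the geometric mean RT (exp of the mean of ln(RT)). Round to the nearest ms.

560 ms

ln(RT): 6.2860, 6.5410, 6.1675, 6.1092, 6.5352
Mean ln(RT) = 31.6390/5 = 6.32781
Geometric mean = exp(6.32781) = 559.93 ms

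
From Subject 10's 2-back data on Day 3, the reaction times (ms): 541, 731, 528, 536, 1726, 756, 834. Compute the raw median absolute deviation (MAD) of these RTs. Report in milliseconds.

190 ms

Sorted: 528, 536, 541, 731, 756, 834, 1726 → median = 731
|x − 731|: 190, 0, 203, 195, 995, 25, 103
Sorted deviations: 0, 25, 103, 190, 195, 203, 995 → MAD = 190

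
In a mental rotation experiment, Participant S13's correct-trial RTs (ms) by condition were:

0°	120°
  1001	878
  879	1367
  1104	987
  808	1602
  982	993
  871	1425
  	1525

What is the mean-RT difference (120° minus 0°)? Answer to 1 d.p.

M(0°) = 5645/6 = 940.833
M(120°) = 8777/7 = 1253.857
Difference = 1253.857 − 940.833 = 313.024 ms

313.0 ms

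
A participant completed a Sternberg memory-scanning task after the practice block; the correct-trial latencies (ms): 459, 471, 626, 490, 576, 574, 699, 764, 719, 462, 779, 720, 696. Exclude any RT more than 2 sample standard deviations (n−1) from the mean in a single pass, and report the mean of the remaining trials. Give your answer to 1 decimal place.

n = 13, ΣRT = 8035, M = 618.077
Σ(x−M)² = 171860.92; s = √(171860.92/12) = 119.673
Cutoffs: 618.077 ± 2·119.673 → [378.7, 857.4]
No RTs fall outside the cutoffs; all 13 retained. Mean = 8035/13 = 618.077

618.1 ms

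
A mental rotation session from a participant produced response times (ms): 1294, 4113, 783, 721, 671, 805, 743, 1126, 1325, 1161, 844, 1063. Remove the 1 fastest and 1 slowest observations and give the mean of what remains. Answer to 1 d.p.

Sorted: 671, 721, 743, 783, 805, 844, 1063, 1126, 1161, 1294, 1325, 4113
Drop lowest 1 (671) and highest 1 (4113)
Remaining (n=10): Σ = 9865, mean = 9865/10 = 986.500

986.5 ms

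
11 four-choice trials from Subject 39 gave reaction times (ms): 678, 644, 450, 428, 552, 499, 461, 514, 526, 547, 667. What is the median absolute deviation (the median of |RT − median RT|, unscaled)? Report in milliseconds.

65 ms

Sorted: 428, 450, 461, 499, 514, 526, 547, 552, 644, 667, 678 → median = 526
|x − 526|: 152, 118, 76, 98, 26, 27, 65, 12, 0, 21, 141
Sorted deviations: 0, 12, 21, 26, 27, 65, 76, 98, 118, 141, 152 → MAD = 65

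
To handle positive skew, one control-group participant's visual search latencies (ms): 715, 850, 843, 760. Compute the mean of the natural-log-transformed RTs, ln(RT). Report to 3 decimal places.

ln(RT): 6.5723, 6.7452, 6.7370, 6.6333
Σ ln(RT) = 26.6878
Mean = 26.6878/4 = 6.67195

6.672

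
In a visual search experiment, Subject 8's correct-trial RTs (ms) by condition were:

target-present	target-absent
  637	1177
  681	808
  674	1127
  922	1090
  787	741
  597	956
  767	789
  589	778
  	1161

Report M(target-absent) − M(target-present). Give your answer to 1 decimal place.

M(target-present) = 5654/8 = 706.750
M(target-absent) = 8627/9 = 958.556
Difference = 958.556 − 706.750 = 251.806 ms

251.8 ms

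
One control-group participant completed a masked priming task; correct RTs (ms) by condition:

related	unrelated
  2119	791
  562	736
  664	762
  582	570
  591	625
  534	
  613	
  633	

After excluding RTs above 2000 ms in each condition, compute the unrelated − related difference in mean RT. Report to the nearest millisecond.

related: exclude 2119
M(related) = 4179/7 = 597.000
M(unrelated) = 3484/5 = 696.800
Difference = 696.800 − 597.000 = 99.800 ms

100 ms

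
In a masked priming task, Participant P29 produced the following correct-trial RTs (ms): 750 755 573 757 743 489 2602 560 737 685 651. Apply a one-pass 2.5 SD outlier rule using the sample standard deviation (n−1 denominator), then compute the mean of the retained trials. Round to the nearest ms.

670 ms

n = 11, ΣRT = 9302, M = 845.636
Σ(x−M)² = 3479162.55; s = √(3479162.55/10) = 589.844
Cutoffs: 845.636 ± 2.5·589.844 → [-629.0, 2320.2]
Outside: 2602 → excluded.
Retained (n=10): Σ = 6700, mean = 6700/10 = 670.000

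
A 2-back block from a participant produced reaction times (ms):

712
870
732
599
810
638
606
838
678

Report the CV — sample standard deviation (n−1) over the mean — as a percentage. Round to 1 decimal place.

n = 9, Σ = 6483, M = 720.3333
Σ(x−M)² = 80856.000; s = √(80856.000/8) = 100.5336
CV = 100.5336 / 720.3333 = 0.13957 = 13.957%

14.0%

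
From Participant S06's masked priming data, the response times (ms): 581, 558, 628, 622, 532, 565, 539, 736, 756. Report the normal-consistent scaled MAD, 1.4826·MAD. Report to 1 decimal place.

Sorted: 532, 539, 558, 565, 581, 622, 628, 736, 756 → median = 581
|x − 581| sorted: 0, 16, 23, 41, 42, 47, 49, 155, 175 → MAD = 42
Robust SD ≈ 1.4826 × 42 = 62.269

62.3 ms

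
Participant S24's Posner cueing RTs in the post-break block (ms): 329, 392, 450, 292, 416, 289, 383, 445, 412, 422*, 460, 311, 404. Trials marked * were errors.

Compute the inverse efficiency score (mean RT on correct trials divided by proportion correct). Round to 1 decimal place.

413.7 ms

Correct trials (n=12): 329, 392, 450, 292, 416, 289, 383, 445, 412, 460, 311, 404
Mean correct RT = 4583/12 = 381.9167 ms
Proportion correct = 12/13
IES = 381.9167 / (12/13) = 413.743 ms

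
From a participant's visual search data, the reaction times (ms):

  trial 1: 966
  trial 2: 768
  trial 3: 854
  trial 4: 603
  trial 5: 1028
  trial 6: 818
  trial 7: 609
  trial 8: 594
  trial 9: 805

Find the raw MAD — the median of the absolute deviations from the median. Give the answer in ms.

Sorted: 594, 603, 609, 768, 805, 818, 854, 966, 1028 → median = 805
|x − 805|: 161, 37, 49, 202, 223, 13, 196, 211, 0
Sorted deviations: 0, 13, 37, 49, 161, 196, 202, 211, 223 → MAD = 161

161 ms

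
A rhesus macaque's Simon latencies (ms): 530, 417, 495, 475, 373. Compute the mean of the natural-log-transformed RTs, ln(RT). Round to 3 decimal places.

ln(RT): 6.2729, 6.0331, 6.2046, 6.1633, 5.9216
Σ ln(RT) = 30.5954
Mean = 30.5954/5 = 6.11908

6.119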